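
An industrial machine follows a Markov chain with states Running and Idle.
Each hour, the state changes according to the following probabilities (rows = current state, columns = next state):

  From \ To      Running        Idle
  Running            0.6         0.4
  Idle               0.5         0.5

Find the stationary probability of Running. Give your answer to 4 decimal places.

Let the stationary distribution be π with π = πP and π_1 + π_2 = 1.
π_1 = 0.6·π_1 + 0.5·π_2
Solving with the normalization constraint gives π = (0.5556, 0.4444).
So the stationary probability of Running is 0.5556.

0.5556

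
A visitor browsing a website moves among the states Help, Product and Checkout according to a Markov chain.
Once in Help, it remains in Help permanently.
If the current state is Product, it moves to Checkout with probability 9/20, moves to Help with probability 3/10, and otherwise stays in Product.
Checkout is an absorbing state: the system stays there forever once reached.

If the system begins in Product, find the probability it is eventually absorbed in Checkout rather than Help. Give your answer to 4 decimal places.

0.6000

Let h(s) be the probability of absorption at Checkout starting from transient state s. Then h(Checkout) = 1 and h(Help) = 0. By first-step analysis:
h(Product) = 0.3·0 + 0.25·h(Product) + 0.45·1
Solving: h(Product) = 0.6000.
Starting from Product, the probability is 0.6000.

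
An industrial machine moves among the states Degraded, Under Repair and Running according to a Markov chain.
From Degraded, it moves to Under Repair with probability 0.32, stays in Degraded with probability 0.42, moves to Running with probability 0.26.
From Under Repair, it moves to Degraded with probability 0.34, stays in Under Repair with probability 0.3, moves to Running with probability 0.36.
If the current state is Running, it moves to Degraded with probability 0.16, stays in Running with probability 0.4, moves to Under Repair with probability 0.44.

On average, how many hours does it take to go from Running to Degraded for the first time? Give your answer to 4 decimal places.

4.3578

Let t(s) be the expected number of hours to first reach Degraded from state s, with t(Degraded) = 0. Conditioning on the first hour:
t(Under Repair) = 1 + 0.3·t(Under Repair) + 0.36·t(Running)
t(Running) = 1 + 0.44·t(Under Repair) + 0.4·t(Running)
Solving: t(Under Repair) = 3.6697, t(Running) = 4.3578.
Expected hours from Running to Degraded: 4.3578.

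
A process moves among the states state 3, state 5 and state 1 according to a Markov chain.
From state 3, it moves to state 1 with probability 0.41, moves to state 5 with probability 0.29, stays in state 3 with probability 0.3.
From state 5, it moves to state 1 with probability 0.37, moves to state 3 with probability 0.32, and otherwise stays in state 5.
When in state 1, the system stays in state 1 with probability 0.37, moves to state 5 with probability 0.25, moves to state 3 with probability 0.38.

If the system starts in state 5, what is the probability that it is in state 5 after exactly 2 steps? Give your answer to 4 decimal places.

0.2814

Sum over the intermediate state after 1 step:
P = P(state 5→state 3)·P(state 3→state 5) + P(state 5→state 5)·P(state 5→state 5) + P(state 5→state 1)·P(state 1→state 5)
  = 0.32×0.29 + 0.31×0.31 + 0.37×0.25
  = 0.0928 + 0.0961 + 0.0925 = 0.2814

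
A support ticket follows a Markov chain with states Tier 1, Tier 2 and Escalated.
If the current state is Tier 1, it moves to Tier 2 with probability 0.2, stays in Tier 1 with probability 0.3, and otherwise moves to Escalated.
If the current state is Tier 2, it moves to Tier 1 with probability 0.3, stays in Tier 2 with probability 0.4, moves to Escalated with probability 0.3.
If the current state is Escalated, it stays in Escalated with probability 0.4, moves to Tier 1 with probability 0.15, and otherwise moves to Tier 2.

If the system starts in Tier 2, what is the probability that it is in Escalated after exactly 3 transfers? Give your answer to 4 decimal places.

0.3900

Propagate the distribution vector 3 transfers from Tier 2.
After 0 transfers: (0.0000, 1.0000, 0.0000)
After 1 transfer: (0.3000, 0.4000, 0.3000)
After 2 transfers: (0.2550, 0.3550, 0.3900)
After 3 transfers: (0.2415, 0.3685, 0.3900)
P(in Escalated after 3 transfers) = 0.3900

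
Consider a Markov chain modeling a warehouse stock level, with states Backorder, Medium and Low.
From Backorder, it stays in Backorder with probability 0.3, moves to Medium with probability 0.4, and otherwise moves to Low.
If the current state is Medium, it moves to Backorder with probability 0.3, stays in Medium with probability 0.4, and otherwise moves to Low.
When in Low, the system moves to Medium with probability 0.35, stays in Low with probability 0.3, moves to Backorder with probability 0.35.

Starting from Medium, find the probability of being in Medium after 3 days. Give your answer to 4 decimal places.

0.3850

Propagate the distribution vector 3 days from Medium.
After 0 days: (0.0000, 1.0000, 0.0000)
After 1 day: (0.3000, 0.4000, 0.3000)
After 2 days: (0.3150, 0.3850, 0.3000)
After 3 days: (0.3150, 0.3850, 0.3000)
P(in Medium after 3 days) = 0.3850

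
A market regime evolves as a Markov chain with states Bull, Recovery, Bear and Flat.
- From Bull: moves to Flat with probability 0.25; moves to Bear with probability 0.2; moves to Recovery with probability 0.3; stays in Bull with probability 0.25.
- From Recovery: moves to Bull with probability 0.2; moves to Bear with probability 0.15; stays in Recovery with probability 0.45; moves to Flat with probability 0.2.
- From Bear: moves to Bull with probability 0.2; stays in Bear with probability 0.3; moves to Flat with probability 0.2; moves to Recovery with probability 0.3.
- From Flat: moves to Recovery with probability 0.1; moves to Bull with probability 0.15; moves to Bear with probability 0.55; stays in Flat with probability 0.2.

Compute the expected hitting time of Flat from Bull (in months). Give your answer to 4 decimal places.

4.5000

Let t(s) be the expected number of months to first reach Flat from state s, with t(Flat) = 0. Conditioning on the first month:
t(Bull) = 1 + 0.25·t(Bull) + 0.3·t(Recovery) + 0.2·t(Bear)
t(Recovery) = 1 + 0.2·t(Bull) + 0.45·t(Recovery) + 0.15·t(Bear)
t(Bear) = 1 + 0.2·t(Bull) + 0.3·t(Recovery) + 0.3·t(Bear)
Solving: t(Bull) = 4.5000, t(Recovery) = 4.7500, t(Bear) = 4.7500.
Expected months from Bull to Flat: 4.5000.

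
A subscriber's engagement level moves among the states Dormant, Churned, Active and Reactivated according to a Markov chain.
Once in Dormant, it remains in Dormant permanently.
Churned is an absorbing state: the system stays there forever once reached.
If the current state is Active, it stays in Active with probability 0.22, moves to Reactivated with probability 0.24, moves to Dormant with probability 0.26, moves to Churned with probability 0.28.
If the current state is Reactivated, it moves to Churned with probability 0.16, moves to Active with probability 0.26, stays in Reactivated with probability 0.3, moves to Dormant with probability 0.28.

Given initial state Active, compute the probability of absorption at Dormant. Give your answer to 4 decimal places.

0.5153

Let h(s) be the probability of absorption at Dormant starting from transient state s. Then h(Dormant) = 1 and h(Churned) = 0. By first-step analysis:
h(Active) = 0.26·1 + 0.28·0 + 0.22·h(Active) + 0.24·h(Reactivated)
h(Reactivated) = 0.28·1 + 0.16·0 + 0.26·h(Active) + 0.3·h(Reactivated)
Solving: h(Active) = 0.5153, h(Reactivated) = 0.5914.
Starting from Active, the probability is 0.5153.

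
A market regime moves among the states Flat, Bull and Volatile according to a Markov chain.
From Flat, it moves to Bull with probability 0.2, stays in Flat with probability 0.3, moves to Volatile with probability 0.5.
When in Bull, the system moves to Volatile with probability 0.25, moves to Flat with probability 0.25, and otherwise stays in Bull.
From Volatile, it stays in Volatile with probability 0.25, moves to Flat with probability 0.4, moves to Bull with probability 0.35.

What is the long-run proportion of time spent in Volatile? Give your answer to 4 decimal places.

Let the stationary distribution be π with π = πP and π_1 + π_2 + π_3 = 1.
π_1 = 0.3·π_1 + 0.25·π_2 + 0.4·π_3
π_2 = 0.2·π_1 + 0.5·π_2 + 0.35·π_3
Solving with the normalization constraint gives π = (0.3151, 0.3562, 0.3288).
So the stationary probability of Volatile is 0.3288.

0.3288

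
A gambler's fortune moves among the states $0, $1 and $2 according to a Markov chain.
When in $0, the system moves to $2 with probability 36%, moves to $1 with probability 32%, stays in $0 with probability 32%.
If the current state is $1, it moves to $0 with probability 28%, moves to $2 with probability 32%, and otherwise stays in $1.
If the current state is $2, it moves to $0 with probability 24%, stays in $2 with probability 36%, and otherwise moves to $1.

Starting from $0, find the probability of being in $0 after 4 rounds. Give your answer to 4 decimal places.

0.2773

Propagate the distribution vector 4 rounds from $0.
After 0 rounds: (1.0000, 0.0000, 0.0000)
After 1 round: (0.3200, 0.3200, 0.3600)
After 2 rounds: (0.2784, 0.3744, 0.3472)
After 3 rounds: (0.2772, 0.3777, 0.3450)
After 4 rounds: (0.2773, 0.3778, 0.3449)
P(in $0 after 4 rounds) = 0.2773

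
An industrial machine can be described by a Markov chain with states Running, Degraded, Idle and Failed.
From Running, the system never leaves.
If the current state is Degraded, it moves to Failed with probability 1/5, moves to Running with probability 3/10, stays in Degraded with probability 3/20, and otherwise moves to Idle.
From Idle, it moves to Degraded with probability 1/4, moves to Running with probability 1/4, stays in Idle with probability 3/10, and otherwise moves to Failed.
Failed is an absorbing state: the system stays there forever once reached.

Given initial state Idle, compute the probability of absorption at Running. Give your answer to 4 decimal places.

0.5665

Let h(s) be the probability of absorption at Running starting from transient state s. Then h(Running) = 1 and h(Failed) = 0. By first-step analysis:
h(Degraded) = 0.3·1 + 0.15·h(Degraded) + 0.35·h(Idle) + 0.2·0
h(Idle) = 0.25·1 + 0.25·h(Degraded) + 0.3·h(Idle) + 0.2·0
Solving: h(Degraded) = 0.5862, h(Idle) = 0.5665.
Starting from Idle, the probability is 0.5665.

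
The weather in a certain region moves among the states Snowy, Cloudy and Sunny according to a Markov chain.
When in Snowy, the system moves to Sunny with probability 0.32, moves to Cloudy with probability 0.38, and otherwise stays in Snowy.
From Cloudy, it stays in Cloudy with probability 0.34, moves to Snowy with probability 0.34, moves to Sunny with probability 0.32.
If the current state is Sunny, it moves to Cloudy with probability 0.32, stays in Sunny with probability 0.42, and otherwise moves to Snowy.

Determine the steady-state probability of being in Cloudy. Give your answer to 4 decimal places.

0.3449

Let the stationary distribution be π with π = πP and π_1 + π_2 + π_3 = 1.
π_1 = 0.3·π_1 + 0.34·π_2 + 0.26·π_3
π_2 = 0.38·π_1 + 0.34·π_2 + 0.32·π_3
Solving with the normalization constraint gives π = (0.2996, 0.3449, 0.3556).
So the stationary probability of Cloudy is 0.3449.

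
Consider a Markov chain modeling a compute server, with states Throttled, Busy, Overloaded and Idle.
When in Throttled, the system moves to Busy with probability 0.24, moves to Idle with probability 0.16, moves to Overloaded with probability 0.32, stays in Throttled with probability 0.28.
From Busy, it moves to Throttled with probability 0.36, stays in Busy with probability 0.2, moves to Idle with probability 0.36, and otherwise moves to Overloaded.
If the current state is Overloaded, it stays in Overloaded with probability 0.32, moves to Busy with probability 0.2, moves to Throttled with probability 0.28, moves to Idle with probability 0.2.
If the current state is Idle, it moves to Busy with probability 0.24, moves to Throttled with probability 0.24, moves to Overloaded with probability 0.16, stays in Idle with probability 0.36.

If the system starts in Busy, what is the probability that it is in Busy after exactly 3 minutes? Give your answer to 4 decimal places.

0.2223

Propagate the distribution vector 3 minutes from Busy.
After 0 minutes: (0.0000, 1.0000, 0.0000, 0.0000)
After 1 minute: (0.3600, 0.2000, 0.0800, 0.3600)
After 2 minutes: (0.2816, 0.2288, 0.2144, 0.2752)
After 3 minutes: (0.2873, 0.2223, 0.2211, 0.2694)
P(in Busy after 3 minutes) = 0.2223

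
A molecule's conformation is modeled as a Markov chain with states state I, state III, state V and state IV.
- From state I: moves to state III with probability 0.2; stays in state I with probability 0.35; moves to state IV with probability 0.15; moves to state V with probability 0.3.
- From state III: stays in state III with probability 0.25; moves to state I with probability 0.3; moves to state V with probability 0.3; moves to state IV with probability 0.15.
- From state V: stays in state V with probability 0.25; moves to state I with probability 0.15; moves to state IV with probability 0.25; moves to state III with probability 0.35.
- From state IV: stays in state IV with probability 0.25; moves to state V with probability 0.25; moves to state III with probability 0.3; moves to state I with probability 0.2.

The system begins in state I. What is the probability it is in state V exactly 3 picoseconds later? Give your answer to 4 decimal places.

Propagate the distribution vector 3 picoseconds from state I.
After 0 picoseconds: (1.0000, 0.0000, 0.0000, 0.0000)
After 1 picosecond: (0.3500, 0.2000, 0.3000, 0.1500)
After 2 picoseconds: (0.2575, 0.2700, 0.2775, 0.1950)
After 3 picoseconds: (0.2518, 0.2746, 0.2764, 0.1973)
P(in state V after 3 picoseconds) = 0.2764

0.2764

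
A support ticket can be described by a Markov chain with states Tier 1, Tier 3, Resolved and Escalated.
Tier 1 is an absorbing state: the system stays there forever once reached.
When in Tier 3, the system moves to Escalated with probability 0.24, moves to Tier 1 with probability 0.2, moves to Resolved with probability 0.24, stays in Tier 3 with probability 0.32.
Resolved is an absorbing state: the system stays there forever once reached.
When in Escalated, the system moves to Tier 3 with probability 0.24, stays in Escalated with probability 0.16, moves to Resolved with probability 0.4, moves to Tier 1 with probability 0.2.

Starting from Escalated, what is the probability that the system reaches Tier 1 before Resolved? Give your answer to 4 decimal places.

Let h(s) be the probability of absorption at Tier 1 starting from transient state s. Then h(Tier 1) = 1 and h(Resolved) = 0. By first-step analysis:
h(Tier 3) = 0.2·1 + 0.32·h(Tier 3) + 0.24·0 + 0.24·h(Escalated)
h(Escalated) = 0.2·1 + 0.24·h(Tier 3) + 0.4·0 + 0.16·h(Escalated)
Solving: h(Tier 3) = 0.4206, h(Escalated) = 0.3583.
Starting from Escalated, the probability is 0.3583.

0.3583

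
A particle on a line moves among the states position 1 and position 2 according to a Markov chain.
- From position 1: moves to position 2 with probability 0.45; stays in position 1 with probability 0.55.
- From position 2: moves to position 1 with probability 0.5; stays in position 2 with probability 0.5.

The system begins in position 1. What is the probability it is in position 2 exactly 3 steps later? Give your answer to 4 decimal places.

Propagate the distribution vector 3 steps from position 1.
After 0 steps: (1.0000, 0.0000)
After 1 step: (0.5500, 0.4500)
After 2 steps: (0.5275, 0.4725)
After 3 steps: (0.5264, 0.4736)
P(in position 2 after 3 steps) = 0.4736

0.4736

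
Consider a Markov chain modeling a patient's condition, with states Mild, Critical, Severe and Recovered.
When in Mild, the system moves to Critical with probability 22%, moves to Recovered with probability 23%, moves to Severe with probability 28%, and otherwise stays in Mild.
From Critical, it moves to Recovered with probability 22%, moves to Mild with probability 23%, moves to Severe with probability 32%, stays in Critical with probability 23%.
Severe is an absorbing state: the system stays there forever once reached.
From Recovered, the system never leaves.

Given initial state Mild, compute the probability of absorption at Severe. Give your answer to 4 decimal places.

Let h(s) be the probability of absorption at Severe starting from transient state s. Then h(Severe) = 1 and h(Recovered) = 0. By first-step analysis:
h(Mild) = 0.27·h(Mild) + 0.22·h(Critical) + 0.28·1 + 0.23·0
h(Critical) = 0.23·h(Mild) + 0.23·h(Critical) + 0.32·1 + 0.22·0
Solving: h(Mild) = 0.5591, h(Critical) = 0.5826.
Starting from Mild, the probability is 0.5591.

0.5591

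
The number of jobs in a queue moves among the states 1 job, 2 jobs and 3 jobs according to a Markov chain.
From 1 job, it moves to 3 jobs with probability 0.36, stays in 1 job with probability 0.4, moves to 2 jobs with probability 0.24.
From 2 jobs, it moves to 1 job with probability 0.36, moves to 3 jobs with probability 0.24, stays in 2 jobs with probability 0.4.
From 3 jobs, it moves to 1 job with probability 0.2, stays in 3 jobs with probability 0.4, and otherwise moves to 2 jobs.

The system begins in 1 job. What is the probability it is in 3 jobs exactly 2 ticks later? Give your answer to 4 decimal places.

0.3456

Sum over the intermediate state after 1 tick:
P = P(1 job→1 job)·P(1 job→3 jobs) + P(1 job→2 jobs)·P(2 jobs→3 jobs) + P(1 job→3 jobs)·P(3 jobs→3 jobs)
  = 0.4×0.36 + 0.24×0.24 + 0.36×0.4
  = 0.1440 + 0.0576 + 0.1440 = 0.3456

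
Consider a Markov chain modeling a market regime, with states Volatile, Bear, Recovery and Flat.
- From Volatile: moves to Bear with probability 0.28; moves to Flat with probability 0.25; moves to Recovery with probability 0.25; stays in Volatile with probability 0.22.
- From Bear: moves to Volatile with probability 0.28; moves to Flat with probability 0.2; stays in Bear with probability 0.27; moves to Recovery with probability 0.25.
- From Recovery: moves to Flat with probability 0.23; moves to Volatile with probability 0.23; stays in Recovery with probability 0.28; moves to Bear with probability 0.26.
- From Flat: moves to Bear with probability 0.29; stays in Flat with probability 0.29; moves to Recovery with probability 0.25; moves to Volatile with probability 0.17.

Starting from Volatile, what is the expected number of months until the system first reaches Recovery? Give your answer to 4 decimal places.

4.0000

Let t(s) be the expected number of months to first reach Recovery from state s, with t(Recovery) = 0. Conditioning on the first month:
t(Volatile) = 1 + 0.22·t(Volatile) + 0.28·t(Bear) + 0.25·t(Flat)
t(Bear) = 1 + 0.28·t(Volatile) + 0.27·t(Bear) + 0.2·t(Flat)
t(Flat) = 1 + 0.17·t(Volatile) + 0.29·t(Bear) + 0.29·t(Flat)
Solving: t(Volatile) = 4.0000, t(Bear) = 4.0000, t(Flat) = 4.0000.
Expected months from Volatile to Recovery: 4.0000.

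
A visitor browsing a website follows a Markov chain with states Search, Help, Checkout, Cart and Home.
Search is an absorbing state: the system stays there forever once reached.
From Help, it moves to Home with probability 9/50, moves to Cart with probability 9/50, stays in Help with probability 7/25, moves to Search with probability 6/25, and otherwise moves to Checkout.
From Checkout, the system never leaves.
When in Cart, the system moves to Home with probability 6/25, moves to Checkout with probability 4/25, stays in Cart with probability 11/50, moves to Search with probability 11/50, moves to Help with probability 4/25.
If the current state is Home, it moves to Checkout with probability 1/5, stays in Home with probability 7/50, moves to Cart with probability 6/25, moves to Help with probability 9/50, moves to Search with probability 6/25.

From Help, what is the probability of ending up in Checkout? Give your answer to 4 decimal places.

0.3768

Let h(s) be the probability of absorption at Checkout starting from transient state s. Then h(Checkout) = 1 and h(Search) = 0. By first-step analysis:
h(Help) = 0.24·0 + 0.28·h(Help) + 0.12·1 + 0.18·h(Cart) + 0.18·h(Home)
h(Cart) = 0.22·0 + 0.16·h(Help) + 0.16·1 + 0.22·h(Cart) + 0.24·h(Home)
h(Home) = 0.24·0 + 0.18·h(Help) + 0.2·1 + 0.24·h(Cart) + 0.14·h(Home)
Solving: h(Help) = 0.3768, h(Cart) = 0.4138, h(Home) = 0.4269.
Starting from Help, the probability is 0.3768.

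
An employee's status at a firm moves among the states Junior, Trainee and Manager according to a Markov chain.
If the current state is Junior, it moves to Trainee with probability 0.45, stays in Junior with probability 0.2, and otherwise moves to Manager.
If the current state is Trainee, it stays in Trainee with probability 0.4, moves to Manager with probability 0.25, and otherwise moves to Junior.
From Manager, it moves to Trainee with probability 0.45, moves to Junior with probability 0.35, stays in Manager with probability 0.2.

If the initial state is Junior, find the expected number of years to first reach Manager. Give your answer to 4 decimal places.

3.2558

Let t(s) be the expected number of years to first reach Manager from state s, with t(Manager) = 0. Conditioning on the first year:
t(Junior) = 1 + 0.2·t(Junior) + 0.45·t(Trainee)
t(Trainee) = 1 + 0.35·t(Junior) + 0.4·t(Trainee)
Solving: t(Junior) = 3.2558, t(Trainee) = 3.5659.
Expected years from Junior to Manager: 3.2558.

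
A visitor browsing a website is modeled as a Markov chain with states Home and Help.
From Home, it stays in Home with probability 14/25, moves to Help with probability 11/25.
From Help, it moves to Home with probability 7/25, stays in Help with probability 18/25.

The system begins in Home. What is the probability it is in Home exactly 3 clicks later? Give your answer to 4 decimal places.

Propagate the distribution vector 3 clicks from Home.
After 0 clicks: (1.0000, 0.0000)
After 1 click: (0.5600, 0.4400)
After 2 clicks: (0.4368, 0.5632)
After 3 clicks: (0.4023, 0.5977)
P(in Home after 3 clicks) = 0.4023

0.4023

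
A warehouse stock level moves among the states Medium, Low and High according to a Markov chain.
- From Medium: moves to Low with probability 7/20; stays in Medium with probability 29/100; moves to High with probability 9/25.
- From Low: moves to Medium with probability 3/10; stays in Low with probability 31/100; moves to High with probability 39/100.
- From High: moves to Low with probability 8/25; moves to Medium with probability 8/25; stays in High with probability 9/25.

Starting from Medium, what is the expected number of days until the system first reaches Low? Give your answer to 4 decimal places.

Let t(s) be the expected number of days to first reach Low from state s, with t(Low) = 0. Conditioning on the first day:
t(Medium) = 1 + 0.29·t(Medium) + 0.36·t(High)
t(High) = 1 + 0.32·t(Medium) + 0.36·t(High)
Solving: t(Medium) = 2.9481, t(High) = 3.0366.
Expected days from Medium to Low: 2.9481.

2.9481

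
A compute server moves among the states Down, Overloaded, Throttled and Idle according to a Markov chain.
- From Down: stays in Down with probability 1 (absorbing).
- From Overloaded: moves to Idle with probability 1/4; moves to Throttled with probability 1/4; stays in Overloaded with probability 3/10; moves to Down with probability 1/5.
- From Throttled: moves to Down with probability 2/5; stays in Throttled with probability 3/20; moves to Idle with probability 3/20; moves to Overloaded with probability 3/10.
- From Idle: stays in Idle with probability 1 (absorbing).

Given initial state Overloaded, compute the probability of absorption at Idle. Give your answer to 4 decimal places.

Let h(s) be the probability of absorption at Idle starting from transient state s. Then h(Idle) = 1 and h(Down) = 0. By first-step analysis:
h(Overloaded) = 0.2·0 + 0.3·h(Overloaded) + 0.25·h(Throttled) + 0.25·1
h(Throttled) = 0.4·0 + 0.3·h(Overloaded) + 0.15·h(Throttled) + 0.15·1
Solving: h(Overloaded) = 0.4808, h(Throttled) = 0.3462.
Starting from Overloaded, the probability is 0.4808.

0.4808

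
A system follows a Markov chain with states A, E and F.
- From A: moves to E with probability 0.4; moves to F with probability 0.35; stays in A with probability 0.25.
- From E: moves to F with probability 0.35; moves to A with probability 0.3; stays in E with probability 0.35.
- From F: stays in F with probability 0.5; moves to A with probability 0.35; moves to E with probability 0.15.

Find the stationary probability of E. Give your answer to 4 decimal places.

Let the stationary distribution be π with π = πP and π_1 + π_2 + π_3 = 1.
π_1 = 0.25·π_1 + 0.3·π_2 + 0.35·π_3
π_2 = 0.4·π_1 + 0.35·π_2 + 0.15·π_3
Solving with the normalization constraint gives π = (0.3053, 0.2829, 0.4118).
So the stationary probability of E is 0.2829.

0.2829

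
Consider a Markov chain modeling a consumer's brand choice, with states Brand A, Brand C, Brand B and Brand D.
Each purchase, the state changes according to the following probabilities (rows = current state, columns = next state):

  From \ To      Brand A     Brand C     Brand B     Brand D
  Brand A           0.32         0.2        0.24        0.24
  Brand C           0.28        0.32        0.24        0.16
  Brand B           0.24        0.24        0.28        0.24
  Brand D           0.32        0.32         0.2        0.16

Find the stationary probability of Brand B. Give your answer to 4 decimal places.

0.2416

Let the stationary distribution be π with π = πP and π_1 + π_2 + π_3 + π_4 = 1.
π_1 = 0.32·π_1 + 0.28·π_2 + 0.24·π_3 + 0.32·π_4
π_2 = 0.2·π_1 + 0.32·π_2 + 0.24·π_3 + 0.32·π_4
π_3 = 0.24·π_1 + 0.24·π_2 + 0.28·π_3 + 0.2·π_4
Solving with the normalization constraint gives π = (0.2900, 0.2659, 0.2416, 0.2025).
So the stationary probability of Brand B is 0.2416.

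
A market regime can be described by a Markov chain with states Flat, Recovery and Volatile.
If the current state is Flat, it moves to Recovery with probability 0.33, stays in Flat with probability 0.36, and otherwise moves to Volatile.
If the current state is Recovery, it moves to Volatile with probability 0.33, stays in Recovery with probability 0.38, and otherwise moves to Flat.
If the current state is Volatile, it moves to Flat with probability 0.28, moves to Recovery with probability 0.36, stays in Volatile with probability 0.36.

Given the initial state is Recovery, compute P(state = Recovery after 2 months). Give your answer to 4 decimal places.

0.3589

Sum over the intermediate state after 1 month:
P = P(Recovery→Flat)·P(Flat→Recovery) + P(Recovery→Recovery)·P(Recovery→Recovery) + P(Recovery→Volatile)·P(Volatile→Recovery)
  = 0.29×0.33 + 0.38×0.38 + 0.33×0.36
  = 0.0957 + 0.1444 + 0.1188 = 0.3589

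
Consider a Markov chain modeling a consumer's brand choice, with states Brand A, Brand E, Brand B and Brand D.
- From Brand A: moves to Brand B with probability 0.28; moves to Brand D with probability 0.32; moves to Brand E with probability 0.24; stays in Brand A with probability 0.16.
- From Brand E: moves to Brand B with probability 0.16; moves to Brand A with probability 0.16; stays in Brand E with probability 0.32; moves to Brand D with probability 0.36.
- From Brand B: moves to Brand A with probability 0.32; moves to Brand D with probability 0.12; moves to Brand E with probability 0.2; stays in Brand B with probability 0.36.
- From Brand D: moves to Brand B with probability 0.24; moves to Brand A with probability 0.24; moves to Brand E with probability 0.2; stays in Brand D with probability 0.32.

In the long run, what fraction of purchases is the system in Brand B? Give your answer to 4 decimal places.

0.2613

Let the stationary distribution be π with π = πP and π_1 + π_2 + π_3 + π_4 = 1.
π_1 = 0.16·π_1 + 0.16·π_2 + 0.32·π_3 + 0.24·π_4
π_2 = 0.24·π_1 + 0.32·π_2 + 0.2·π_3 + 0.2·π_4
π_3 = 0.28·π_1 + 0.16·π_2 + 0.36·π_3 + 0.24·π_4
Solving with the normalization constraint gives π = (0.2240, 0.2375, 0.2613, 0.2772).
So the stationary probability of Brand B is 0.2613.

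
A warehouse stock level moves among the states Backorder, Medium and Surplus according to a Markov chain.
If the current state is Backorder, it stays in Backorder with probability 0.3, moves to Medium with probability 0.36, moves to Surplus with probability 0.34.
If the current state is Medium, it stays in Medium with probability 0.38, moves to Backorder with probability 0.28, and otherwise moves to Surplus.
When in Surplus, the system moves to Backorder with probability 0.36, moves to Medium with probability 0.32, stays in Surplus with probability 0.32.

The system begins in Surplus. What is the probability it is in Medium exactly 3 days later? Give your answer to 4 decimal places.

Propagate the distribution vector 3 days from Surplus.
After 0 days: (0.0000, 0.0000, 1.0000)
After 1 day: (0.3600, 0.3200, 0.3200)
After 2 days: (0.3128, 0.3536, 0.3336)
After 3 days: (0.3129, 0.3537, 0.3333)
P(in Medium after 3 days) = 0.3537

0.3537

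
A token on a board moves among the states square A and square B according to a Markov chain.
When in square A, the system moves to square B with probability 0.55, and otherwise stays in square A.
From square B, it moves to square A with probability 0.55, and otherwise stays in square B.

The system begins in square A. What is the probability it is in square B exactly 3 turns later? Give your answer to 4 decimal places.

0.5005

Propagate the distribution vector 3 turns from square A.
After 0 turns: (1.0000, 0.0000)
After 1 turn: (0.4500, 0.5500)
After 2 turns: (0.5050, 0.4950)
After 3 turns: (0.4995, 0.5005)
P(in square B after 3 turns) = 0.5005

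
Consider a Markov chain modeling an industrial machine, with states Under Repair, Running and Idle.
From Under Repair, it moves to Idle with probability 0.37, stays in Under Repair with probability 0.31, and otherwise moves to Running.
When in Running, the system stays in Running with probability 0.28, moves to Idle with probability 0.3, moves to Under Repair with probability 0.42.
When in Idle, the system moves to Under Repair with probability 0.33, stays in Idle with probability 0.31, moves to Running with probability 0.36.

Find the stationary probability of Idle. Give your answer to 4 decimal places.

Let the stationary distribution be π with π = πP and π_1 + π_2 + π_3 = 1.
π_1 = 0.31·π_1 + 0.42·π_2 + 0.33·π_3
π_2 = 0.32·π_1 + 0.28·π_2 + 0.36·π_3
Solving with the normalization constraint gives π = (0.3518, 0.3203, 0.3279).
So the stationary probability of Idle is 0.3279.

0.3279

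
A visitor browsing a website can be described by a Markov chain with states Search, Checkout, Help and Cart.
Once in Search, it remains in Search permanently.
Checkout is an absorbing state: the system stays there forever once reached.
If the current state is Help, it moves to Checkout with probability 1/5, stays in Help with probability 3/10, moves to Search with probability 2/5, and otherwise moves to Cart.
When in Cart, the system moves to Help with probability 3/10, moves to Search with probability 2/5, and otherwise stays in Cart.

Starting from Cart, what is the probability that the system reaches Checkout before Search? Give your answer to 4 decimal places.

Let h(s) be the probability of absorption at Checkout starting from transient state s. Then h(Checkout) = 1 and h(Search) = 0. By first-step analysis:
h(Help) = 0.4·0 + 0.2·1 + 0.3·h(Help) + 0.1·h(Cart)
h(Cart) = 0.4·0 + 0.3·h(Help) + 0.3·h(Cart)
Solving: h(Help) = 0.3043, h(Cart) = 0.1304.
Starting from Cart, the probability is 0.1304.

0.1304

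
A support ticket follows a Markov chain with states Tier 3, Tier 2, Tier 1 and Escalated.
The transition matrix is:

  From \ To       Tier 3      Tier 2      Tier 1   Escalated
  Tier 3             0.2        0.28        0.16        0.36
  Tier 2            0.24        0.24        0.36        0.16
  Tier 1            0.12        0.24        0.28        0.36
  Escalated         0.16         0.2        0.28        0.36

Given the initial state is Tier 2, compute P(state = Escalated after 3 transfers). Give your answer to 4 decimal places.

Propagate the distribution vector 3 transfers from Tier 2.
After 0 transfers: (0.0000, 1.0000, 0.0000, 0.0000)
After 1 transfer: (0.2400, 0.2400, 0.3600, 0.1600)
After 2 transfers: (0.1744, 0.2432, 0.2704, 0.3120)
After 3 transfers: (0.1756, 0.2345, 0.2785, 0.3114)
P(in Escalated after 3 transfers) = 0.3114

0.3114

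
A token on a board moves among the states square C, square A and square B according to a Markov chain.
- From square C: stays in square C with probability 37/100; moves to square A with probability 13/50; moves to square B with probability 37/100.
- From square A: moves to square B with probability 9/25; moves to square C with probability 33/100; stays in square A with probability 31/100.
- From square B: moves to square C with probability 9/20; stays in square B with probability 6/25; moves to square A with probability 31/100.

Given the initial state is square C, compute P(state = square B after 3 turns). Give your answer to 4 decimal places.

0.3256

Propagate the distribution vector 3 turns from square C.
After 0 turns: (1.0000, 0.0000, 0.0000)
After 1 turn: (0.3700, 0.2600, 0.3700)
After 2 turns: (0.3892, 0.2915, 0.3193)
After 3 turns: (0.3839, 0.2905, 0.3256)
P(in square B after 3 turns) = 0.3256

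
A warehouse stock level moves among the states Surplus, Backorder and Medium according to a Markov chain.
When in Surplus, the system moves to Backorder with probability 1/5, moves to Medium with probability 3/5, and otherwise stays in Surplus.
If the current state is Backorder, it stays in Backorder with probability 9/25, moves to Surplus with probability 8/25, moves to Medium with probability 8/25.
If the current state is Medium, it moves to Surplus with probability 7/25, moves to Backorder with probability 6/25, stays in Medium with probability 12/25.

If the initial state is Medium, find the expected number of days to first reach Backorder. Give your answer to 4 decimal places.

Let t(s) be the expected number of days to first reach Backorder from state s, with t(Backorder) = 0. Conditioning on the first day:
t(Surplus) = 1 + 0.2·t(Surplus) + 0.6·t(Medium)
t(Medium) = 1 + 0.28·t(Surplus) + 0.48·t(Medium)
Solving: t(Surplus) = 4.5161, t(Medium) = 4.3548.
Expected days from Medium to Backorder: 4.3548.

4.3548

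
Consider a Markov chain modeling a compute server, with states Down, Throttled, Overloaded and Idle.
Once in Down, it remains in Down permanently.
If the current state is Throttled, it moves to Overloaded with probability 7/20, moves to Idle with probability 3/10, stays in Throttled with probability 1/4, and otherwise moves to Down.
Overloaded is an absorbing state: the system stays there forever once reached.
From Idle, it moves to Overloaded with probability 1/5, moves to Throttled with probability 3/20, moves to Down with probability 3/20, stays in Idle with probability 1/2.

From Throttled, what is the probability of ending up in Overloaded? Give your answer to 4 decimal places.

Let h(s) be the probability of absorption at Overloaded starting from transient state s. Then h(Overloaded) = 1 and h(Down) = 0. By first-step analysis:
h(Throttled) = 0.1·0 + 0.25·h(Throttled) + 0.35·1 + 0.3·h(Idle)
h(Idle) = 0.15·0 + 0.15·h(Throttled) + 0.2·1 + 0.5·h(Idle)
Solving: h(Throttled) = 0.7121, h(Idle) = 0.6136.
Starting from Throttled, the probability is 0.7121.

0.7121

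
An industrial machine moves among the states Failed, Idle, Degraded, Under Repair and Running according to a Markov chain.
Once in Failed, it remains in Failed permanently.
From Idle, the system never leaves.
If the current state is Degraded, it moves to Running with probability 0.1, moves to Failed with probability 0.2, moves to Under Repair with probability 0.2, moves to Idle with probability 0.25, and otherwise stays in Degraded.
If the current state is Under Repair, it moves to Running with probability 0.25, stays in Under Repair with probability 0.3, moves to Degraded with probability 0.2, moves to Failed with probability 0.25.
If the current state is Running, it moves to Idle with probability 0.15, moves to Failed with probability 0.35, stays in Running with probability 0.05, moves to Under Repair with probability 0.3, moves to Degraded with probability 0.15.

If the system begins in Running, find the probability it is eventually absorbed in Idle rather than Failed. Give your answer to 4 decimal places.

0.2996

Let h(s) be the probability of absorption at Idle starting from transient state s. Then h(Idle) = 1 and h(Failed) = 0. By first-step analysis:
h(Degraded) = 0.2·0 + 0.25·1 + 0.25·h(Degraded) + 0.2·h(Under Repair) + 0.1·h(Running)
h(Under Repair) = 0.25·0 + 0.2·h(Degraded) + 0.3·h(Under Repair) + 0.25·h(Running)
h(Running) = 0.35·0 + 0.15·1 + 0.15·h(Degraded) + 0.3·h(Under Repair) + 0.05·h(Running)
Solving: h(Degraded) = 0.4350, h(Under Repair) = 0.2313, h(Running) = 0.2996.
Starting from Running, the probability is 0.2996.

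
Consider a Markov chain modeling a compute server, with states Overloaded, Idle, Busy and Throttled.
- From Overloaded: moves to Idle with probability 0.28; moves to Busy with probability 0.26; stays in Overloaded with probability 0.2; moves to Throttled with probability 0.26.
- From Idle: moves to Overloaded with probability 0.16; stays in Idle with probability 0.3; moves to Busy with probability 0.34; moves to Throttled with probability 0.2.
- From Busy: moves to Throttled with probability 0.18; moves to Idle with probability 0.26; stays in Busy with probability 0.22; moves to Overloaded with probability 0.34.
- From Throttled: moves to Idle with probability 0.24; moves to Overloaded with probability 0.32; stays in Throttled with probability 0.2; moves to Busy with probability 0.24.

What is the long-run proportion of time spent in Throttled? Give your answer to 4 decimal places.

0.2098

Let the stationary distribution be π with π = πP and π_1 + π_2 + π_3 + π_4 = 1.
π_1 = 0.2·π_1 + 0.16·π_2 + 0.34·π_3 + 0.32·π_4
π_2 = 0.28·π_1 + 0.3·π_2 + 0.26·π_3 + 0.24·π_4
π_3 = 0.26·π_1 + 0.34·π_2 + 0.22·π_3 + 0.24·π_4
Solving with the normalization constraint gives π = (0.2517, 0.2717, 0.2669, 0.2098).
So the stationary probability of Throttled is 0.2098.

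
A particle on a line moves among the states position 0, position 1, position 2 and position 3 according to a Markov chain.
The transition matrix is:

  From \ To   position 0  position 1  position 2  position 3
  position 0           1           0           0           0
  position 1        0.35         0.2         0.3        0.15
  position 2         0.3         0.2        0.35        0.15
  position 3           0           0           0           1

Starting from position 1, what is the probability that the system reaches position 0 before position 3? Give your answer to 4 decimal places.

Let h(s) be the probability of absorption at position 0 starting from transient state s. Then h(position 0) = 1 and h(position 3) = 0. By first-step analysis:
h(position 1) = 0.35·1 + 0.2·h(position 1) + 0.3·h(position 2) + 0.15·0
h(position 2) = 0.3·1 + 0.2·h(position 1) + 0.35·h(position 2) + 0.15·0
Solving: h(position 1) = 0.6902, h(position 2) = 0.6739.
Starting from position 1, the probability is 0.6902.

0.6902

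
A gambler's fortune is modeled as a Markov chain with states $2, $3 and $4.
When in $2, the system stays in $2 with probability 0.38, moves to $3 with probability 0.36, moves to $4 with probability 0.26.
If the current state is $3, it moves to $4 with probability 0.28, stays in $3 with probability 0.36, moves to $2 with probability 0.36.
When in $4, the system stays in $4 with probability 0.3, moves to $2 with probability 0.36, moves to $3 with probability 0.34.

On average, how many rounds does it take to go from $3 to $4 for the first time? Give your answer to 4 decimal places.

Let t(s) be the expected number of rounds to first reach $4 from state s, with t($4) = 0. Conditioning on the first round:
t($2) = 1 + 0.38·t($2) + 0.36·t($3)
t($3) = 1 + 0.36·t($2) + 0.36·t($3)
Solving: t($2) = 3.7425, t($3) = 3.6677.
Expected rounds from $3 to $4: 3.6677.

3.6677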